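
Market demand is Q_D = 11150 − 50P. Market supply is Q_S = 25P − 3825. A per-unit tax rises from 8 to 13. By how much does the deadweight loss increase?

875

In inverse form: demand P = 223 − 0.02Q, supply P = 153 + 0.04Q.
Competitive equilibrium: 223 − 0.02Q = 153 + 0.04Q → Q* = 1166.6667, P* = 199.6667.
For a per-unit tax t: ΔQ = t/0.06, so DWL = ½·t·(t/0.06) = t²/0.12.
At t = 8: DWL = 533.333. At t = 13: DWL = 1408.333.
Increase = 1408.333 − 533.333 = 875.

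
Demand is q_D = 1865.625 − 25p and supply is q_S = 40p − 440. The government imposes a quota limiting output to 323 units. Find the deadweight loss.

In inverse form: demand p = 74.625 − 0.04q, supply p = 11 + 0.025q.
Competitive equilibrium: 74.625 − 0.04q = 11 + 0.025q → q* = 978.8462, p* = 35.4712.
At q = 323: demand price = 74.625 − 0.04·323 = 61.705; supply price = 11 + 0.025·323 = 19.075.
Δq = 978.8462 − 323 = 655.8462; wedge = 61.705 − 19.075 = 42.63.
Deadweight loss = ½ × 655.8462 × 42.63 = 13979.36.

13979.36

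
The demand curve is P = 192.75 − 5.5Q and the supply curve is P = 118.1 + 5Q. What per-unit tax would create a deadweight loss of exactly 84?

42

Competitive equilibrium: 192.75 − 5.5Q = 118.1 + 5Q → Q* = 7.1095, P* = 153.6476.
A tax t gives ΔQ = t/10.5 and wedge t, so DWL = t²/21.
t²/21 = 84 → t² = 1764 → t = 42.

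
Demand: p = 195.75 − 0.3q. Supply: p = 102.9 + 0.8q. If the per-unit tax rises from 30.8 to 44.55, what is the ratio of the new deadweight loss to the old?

Competitive equilibrium: 195.75 − 0.3q = 102.9 + 0.8q → q* = 84.4091, p* = 170.4273.
For a per-unit tax t: Δq = t/1.1, so DWL = ½·t·(t/1.1) = t²/2.2.
At t = 30.8: DWL = 431.2. At t = 44.55: DWL = 902.1375.
Ratio = (44.55/30.8)² = 2.092.

2.092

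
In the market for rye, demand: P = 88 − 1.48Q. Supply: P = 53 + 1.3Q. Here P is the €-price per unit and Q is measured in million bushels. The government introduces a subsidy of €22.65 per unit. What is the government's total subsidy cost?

€469.70 million

Competitive equilibrium: 88 − 1.48Q = 53 + 1.3Q → Q* = 12.5899, P* = 69.3669.
The subsidy lowers effective supply by 22.65: P = 30.35 + 1.3Q.
New quantity: 88 − 1.48Q = 30.35 + 1.3Q → Q' = 20.7374.
Total subsidy cost = 22.65 × 20.7374 = €469.70 million.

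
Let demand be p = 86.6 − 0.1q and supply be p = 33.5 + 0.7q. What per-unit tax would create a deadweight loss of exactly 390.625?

25

Competitive equilibrium: 86.6 − 0.1q = 33.5 + 0.7q → q* = 66.375, p* = 79.9625.
A tax t gives Δq = t/0.8 and wedge t, so DWL = t²/1.6.
t²/1.6 = 390.625 → t² = 625 → t = 25.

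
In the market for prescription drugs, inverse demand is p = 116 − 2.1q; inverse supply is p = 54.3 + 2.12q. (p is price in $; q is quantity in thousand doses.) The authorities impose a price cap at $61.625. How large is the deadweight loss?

Competitive equilibrium: 116 − 2.1q = 54.3 + 2.12q → q* = 14.6209, p* = 85.2962.
At the ceiling p = 61.625, quantity supplied = (61.625 − 54.3)/2.12 = 3.4552.
Willingness to pay at q' = 3.4552: 116 − 2.1·3.4552 = 108.7441.
Δq = 14.6209 − 3.4552 = 11.1657; wedge = 108.7441 − 61.625 = 47.1191.
DWL = ½ × 11.1657 × 47.1191 = $263.06 thousand.

$263.06 thousand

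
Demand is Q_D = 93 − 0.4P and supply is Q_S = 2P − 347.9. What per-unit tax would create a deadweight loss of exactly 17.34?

In inverse form: demand P = 232.5 − 2.5Q, supply P = 173.95 + 0.5Q.
Competitive equilibrium: 232.5 − 2.5Q = 173.95 + 0.5Q → Q* = 19.5167, P* = 183.7083.
A tax t gives ΔQ = t/3 and wedge t, so DWL = t²/6.
t²/6 = 17.34 → t² = 104.04 → t = 10.2.

10.2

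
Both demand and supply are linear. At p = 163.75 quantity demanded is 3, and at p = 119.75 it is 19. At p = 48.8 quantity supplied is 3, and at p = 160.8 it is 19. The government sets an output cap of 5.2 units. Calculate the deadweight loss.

448.32

Demand slope = (119.75 − 163.75)/(19 − 3) = −2.75, so p = 172 − 2.75q.
Supply slope = (160.8 − 48.8)/(19 − 3) = 7, so p = 27.8 + 7q.
Competitive equilibrium: 172 − 2.75q = 27.8 + 7q → q* = 14.7897, p* = 131.3282.
At q = 5.2: demand price = 172 − 2.75·5.2 = 157.7; supply price = 27.8 + 7·5.2 = 64.2.
Δq = 14.7897 − 5.2 = 9.5897; wedge = 157.7 − 64.2 = 93.5.
The triangle = ½ × 9.5897 × 93.5 = 448.32.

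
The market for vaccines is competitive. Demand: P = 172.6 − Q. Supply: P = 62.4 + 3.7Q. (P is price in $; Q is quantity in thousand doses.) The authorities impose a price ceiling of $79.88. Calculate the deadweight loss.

Competitive equilibrium: 172.6 − Q = 62.4 + 3.7Q → Q* = 23.4468, P* = 149.1532.
At the ceiling P = 79.88, quantity supplied = (79.88 − 62.4)/3.7 = 4.7243.
Willingness to pay at Q' = 4.7243: 172.6 − 1·4.7243 = 167.8757.
ΔQ = 23.4468 − 4.7243 = 18.7225; wedge = 167.8757 − 79.88 = 87.9957.
DWL = ½ × 18.7225 × 87.9957 = $823.75 thousand.

$823.75 thousand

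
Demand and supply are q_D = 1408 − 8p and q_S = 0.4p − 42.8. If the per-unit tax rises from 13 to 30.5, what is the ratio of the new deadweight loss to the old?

In inverse form: demand p = 176 − 0.125q, supply p = 107 + 2.5q.
Competitive equilibrium: 176 − 0.125q = 107 + 2.5q → q* = 26.2857, p* = 172.7143.
For a per-unit tax t: Δq = t/2.625, so DWL = ½·t·(t/2.625) = t²/5.25.
At t = 13: DWL = 32.190. At t = 30.5: DWL = 177.190.
Ratio = (30.5/13)² = 5.504.

5.504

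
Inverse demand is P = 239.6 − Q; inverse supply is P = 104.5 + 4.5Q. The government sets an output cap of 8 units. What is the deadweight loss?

Competitive equilibrium: 239.6 − Q = 104.5 + 4.5Q → Q* = 24.5636, P* = 215.0364.
At Q = 8: demand price = 239.6 − 1·8 = 231.6; supply price = 104.5 + 4.5·8 = 140.5.
ΔQ = 24.5636 − 8 = 16.5636; wedge = 231.6 − 140.5 = 91.1.
The triangle = ½ × 16.5636 × 91.1 = 754.47.

754.47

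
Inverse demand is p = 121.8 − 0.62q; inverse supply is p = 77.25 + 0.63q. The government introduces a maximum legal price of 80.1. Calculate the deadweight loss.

605.14

Competitive equilibrium: 121.8 − 0.62q = 77.25 + 0.63q → q* = 35.64, p* = 99.7032.
At the ceiling p = 80.1, quantity supplied = (80.1 − 77.25)/0.63 = 4.5238.
Willingness to pay at q' = 4.5238: 121.8 − 0.62·4.5238 = 118.9952.
Δq = 35.64 − 4.5238 = 31.1162; wedge = 118.9952 − 80.1 = 38.8952.
DWL = ½ × 31.1162 × 38.8952 = 605.14.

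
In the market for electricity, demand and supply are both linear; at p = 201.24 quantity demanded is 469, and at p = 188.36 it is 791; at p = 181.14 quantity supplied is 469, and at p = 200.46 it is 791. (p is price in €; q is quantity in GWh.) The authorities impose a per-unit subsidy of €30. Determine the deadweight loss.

Demand slope = (188.36 − 201.24)/(791 − 469) = −0.04, so p = 220 − 0.04q.
Supply slope = (200.46 − 181.14)/(791 − 469) = 0.06, so p = 153 + 0.06q.
Competitive equilibrium: 220 − 0.04q = 153 + 0.06q → q* = 670, p* = 193.2.
The subsidy lowers effective supply by 30: p = 123 + 0.06q.
New quantity: 220 − 0.04q = 123 + 0.06q → q' = 970.
Overproduction Δq = 970 − 670 = 300; wedge = subsidy = 30.
The triangle = ½ × 300 × 30 = €4500.

€4500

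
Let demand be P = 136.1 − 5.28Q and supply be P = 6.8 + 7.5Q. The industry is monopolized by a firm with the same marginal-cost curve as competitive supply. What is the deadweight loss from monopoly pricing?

55.91

Competitive equilibrium: 136.1 − 5.28Q = 6.8 + 7.5Q → Q* = 10.1174, P* = 82.6803.
Marginal revenue: MR = 136.1 − 10.56Q. Set MR = MC: 136.1 − 10.56Q = 6.8 + 7.5Q → Q_m = 7.1595.
Price P_m = 136.1 − 5.28·7.1595 = 98.2978; MC(Q_m) = 6.8 + 7.5·7.1595 = 60.4963.
Competitive Q* = 10.1174, so ΔQ = 2.9579; wedge = 98.2978 − 60.4963 = 37.8015.
The triangle = ½ × 2.9579 × 37.8015 = 55.91.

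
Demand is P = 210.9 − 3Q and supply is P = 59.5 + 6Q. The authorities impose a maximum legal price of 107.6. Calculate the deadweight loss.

Competitive equilibrium: 210.9 − 3Q = 59.5 + 6Q → Q* = 16.8222, P* = 160.4333.
At the ceiling P = 107.6, quantity supplied = (107.6 − 59.5)/6 = 8.0167.
Willingness to pay at Q' = 8.0167: 210.9 − 3·8.0167 = 186.8499.
ΔQ = 16.8222 − 8.0167 = 8.8055; wedge = 186.8499 − 107.6 = 79.2499.
DWL = ½ × 8.8055 × 79.2499 = 348.92.

348.92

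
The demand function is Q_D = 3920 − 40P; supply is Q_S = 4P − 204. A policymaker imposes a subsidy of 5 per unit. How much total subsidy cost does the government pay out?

In inverse form: demand P = 98 − 0.025Q, supply P = 51 + 0.25Q.
Competitive equilibrium: 98 − 0.025Q = 51 + 0.25Q → Q* = 170.9091, P* = 93.7273.
The subsidy lowers effective supply by 5: P = 46 + 0.25Q.
New quantity: 98 − 0.025Q = 46 + 0.25Q → Q' = 189.0909.
Total subsidy cost = 5 × 189.0909 = 945.45.

945.45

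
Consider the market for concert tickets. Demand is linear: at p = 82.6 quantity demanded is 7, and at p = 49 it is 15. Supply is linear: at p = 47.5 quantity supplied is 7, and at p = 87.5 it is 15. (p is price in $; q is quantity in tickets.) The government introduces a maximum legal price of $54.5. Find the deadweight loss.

Demand slope = (49 − 82.6)/(15 − 7) = −4.2, so p = 112 − 4.2q.
Supply slope = (87.5 − 47.5)/(15 − 7) = 5, so p = 12.5 + 5q.
Competitive equilibrium: 112 − 4.2q = 12.5 + 5q → q* = 10.8152, p* = 66.5761.
At the ceiling p = 54.5, quantity supplied = (54.5 − 12.5)/5 = 8.4.
Willingness to pay at q' = 8.4: 112 − 4.2·8.4 = 76.72.
Δq = 10.8152 − 8.4 = 2.4152; wedge = 76.72 − 54.5 = 22.22.
Welfare loss = ½ × 2.4152 × 22.22 = $26.83.

$26.83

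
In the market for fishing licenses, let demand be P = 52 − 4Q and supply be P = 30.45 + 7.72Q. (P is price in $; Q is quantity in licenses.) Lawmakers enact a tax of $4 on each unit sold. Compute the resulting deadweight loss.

Competitive equilibrium: 52 − 4Q = 30.45 + 7.72Q → Q* = 1.8387, P* = 44.6451.
With the tax, the buyer price exceeds the seller price by 4: (52 − 4Q) − (30.45 + 7.72Q) = 4 → Q' = 1.4974.
ΔQ = 1.8387 − 1.4974 = 0.3413; the wedge equals the tax, 4.
Deadweight loss = ½ × 0.3413 × 4 = $0.68.

$0.68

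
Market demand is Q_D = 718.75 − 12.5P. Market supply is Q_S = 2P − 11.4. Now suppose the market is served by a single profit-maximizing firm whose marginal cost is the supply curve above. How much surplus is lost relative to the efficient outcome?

In inverse form: demand P = 57.5 − 0.08Q, supply P = 5.7 + 0.5Q.
Competitive equilibrium: 57.5 − 0.08Q = 5.7 + 0.5Q → Q* = 89.3103, P* = 50.3552.
Marginal revenue: MR = 57.5 − 0.16Q. Set MR = MC: 57.5 − 0.16Q = 5.7 + 0.5Q → Q_m = 78.4848.
Price P_m = 57.5 − 0.08·78.4848 = 51.2212; MC(Q_m) = 5.7 + 0.5·78.4848 = 44.9424.
Competitive Q* = 89.3103, so ΔQ = 10.8255; wedge = 51.2212 − 44.9424 = 6.2788.
DWL = ½ × 10.8255 × 6.2788 = 33.99.

33.99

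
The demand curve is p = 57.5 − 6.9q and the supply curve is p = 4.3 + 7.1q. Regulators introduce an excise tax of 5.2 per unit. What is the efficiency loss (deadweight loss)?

Competitive equilibrium: 57.5 − 6.9q = 4.3 + 7.1q → q* = 3.8, p* = 31.28.
With the tax, the buyer price exceeds the seller price by 5.2: (57.5 − 6.9q) − (4.3 + 7.1q) = 5.2 → q' = 3.4286.
Δq = 3.8 − 3.4286 = 0.3714; the wedge equals the tax, 5.2.
The triangle = ½ × 0.3714 × 5.2 = 0.97.

0.97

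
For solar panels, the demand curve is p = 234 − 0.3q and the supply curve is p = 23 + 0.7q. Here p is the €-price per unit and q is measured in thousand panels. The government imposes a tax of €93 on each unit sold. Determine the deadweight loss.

€4324.50 thousand

Competitive equilibrium: 234 − 0.3q = 23 + 0.7q → q* = 211, p* = 170.7.
With the tax, the buyer price exceeds the seller price by 93: (234 − 0.3q) − (23 + 0.7q) = 93 → q' = 118.
Δq = 211 − 118 = 93; the wedge equals the tax, 93.
DWL = ½ × 93 × 93 = €4324.50 thousand.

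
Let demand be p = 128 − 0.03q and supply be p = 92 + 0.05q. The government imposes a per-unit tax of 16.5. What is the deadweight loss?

1701.56

Competitive equilibrium: 128 − 0.03q = 92 + 0.05q → q* = 450, p* = 114.5.
With the tax, the buyer price exceeds the seller price by 16.5: (128 − 0.03q) − (92 + 0.05q) = 16.5 → q' = 243.75.
Δq = 450 − 243.75 = 206.25; the wedge equals the tax, 16.5.
Deadweight loss = ½ × 206.25 × 16.5 = 1701.56.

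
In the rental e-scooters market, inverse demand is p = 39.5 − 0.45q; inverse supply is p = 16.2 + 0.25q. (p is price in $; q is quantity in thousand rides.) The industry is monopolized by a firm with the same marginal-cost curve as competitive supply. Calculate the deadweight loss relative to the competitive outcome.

$59.38 thousand

Competitive equilibrium: 39.5 − 0.45q = 16.2 + 0.25q → q* = 33.2857, p* = 24.5214.
Marginal revenue: MR = 39.5 − 0.9q. Set MR = MC: 39.5 − 0.9q = 16.2 + 0.25q → q_m = 20.2609.
Price p_m = 39.5 − 0.45·20.2609 = 30.3826; MC(q_m) = 16.2 + 0.25·20.2609 = 21.2652.
Competitive q* = 33.2857, so Δq = 13.0248; wedge = 30.3826 − 21.2652 = 9.1174.
Welfare loss = ½ × 13.0248 × 9.1174 = $59.38 thousand.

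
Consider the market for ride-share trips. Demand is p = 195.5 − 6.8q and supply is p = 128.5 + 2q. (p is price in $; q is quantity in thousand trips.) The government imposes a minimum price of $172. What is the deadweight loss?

Competitive equilibrium: 195.5 − 6.8q = 128.5 + 2q → q* = 7.6136, p* = 143.7273.
At the floor p = 172, quantity demanded = (195.5 − 172)/6.8 = 3.4559.
Sellers' marginal cost at q' = 3.4559: 128.5 + 2·3.4559 = 135.4118.
Δq = 7.6136 − 3.4559 = 4.1577; wedge = 172 − 135.4118 = 36.5882.
Deadweight loss = ½ × 4.1577 × 36.5882 = $76.06 thousand.

$76.06 thousand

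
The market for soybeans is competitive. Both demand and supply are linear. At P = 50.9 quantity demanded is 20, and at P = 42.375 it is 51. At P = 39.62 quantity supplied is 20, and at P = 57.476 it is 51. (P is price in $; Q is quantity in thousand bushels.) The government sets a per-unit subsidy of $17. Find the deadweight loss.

$169.80 thousand

Demand slope = (42.375 − 50.9)/(51 − 20) = −0.275, so P = 56.4 − 0.275Q.
Supply slope = (57.476 − 39.62)/(51 − 20) = 0.576, so P = 28.1 + 0.576Q.
Competitive equilibrium: 56.4 − 0.275Q = 28.1 + 0.576Q → Q* = 33.255, P* = 47.2549.
The subsidy lowers effective supply by 17: P = 11.1 + 0.576Q.
New quantity: 56.4 − 0.275Q = 11.1 + 0.576Q → Q' = 53.2315.
Overproduction ΔQ = 53.2315 − 33.255 = 19.9765; wedge = subsidy = 17.
DWL = ½ × 19.9765 × 17 = $169.80 thousand.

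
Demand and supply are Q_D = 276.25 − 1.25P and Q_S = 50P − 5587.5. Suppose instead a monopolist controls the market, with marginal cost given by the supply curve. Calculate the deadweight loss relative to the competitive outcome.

In inverse form: demand P = 221 − 0.8Q, supply P = 111.75 + 0.02Q.
Competitive equilibrium: 221 − 0.8Q = 111.75 + 0.02Q → Q* = 133.2317, P* = 114.4146.
Marginal revenue: MR = 221 − 1.6Q. Set MR = MC: 221 − 1.6Q = 111.75 + 0.02Q → Q_m = 67.4383.
Price P_m = 221 − 0.8·67.4383 = 167.0494; MC(Q_m) = 111.75 + 0.02·67.4383 = 113.0988.
Competitive Q* = 133.2317, so ΔQ = 65.7934; wedge = 167.0494 − 113.0988 = 53.9506.
Deadweight loss = ½ × 65.7934 × 53.9506 = 1774.80.

1774.80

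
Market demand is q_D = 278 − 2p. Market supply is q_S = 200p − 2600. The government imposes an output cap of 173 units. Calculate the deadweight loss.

1477.88

In inverse form: demand p = 139 − 0.5q, supply p = 13 + 0.005q.
Competitive equilibrium: 139 − 0.5q = 13 + 0.005q → q* = 249.50495, p* = 14.24752.
At q = 173: demand price = 139 − 0.5·173 = 52.5; supply price = 13 + 0.005·173 = 13.865.
Δq = 249.50495 − 173 = 76.50495; wedge = 52.5 − 13.865 = 38.635.
Welfare loss = ½ × 76.50495 × 38.635 = 1477.88.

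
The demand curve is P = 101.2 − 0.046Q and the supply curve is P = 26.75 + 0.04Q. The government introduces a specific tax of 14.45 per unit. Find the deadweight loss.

Competitive equilibrium: 101.2 − 0.046Q = 26.75 + 0.04Q → Q* = 865.6977, P* = 61.3779.
With the tax, the buyer price exceeds the seller price by 14.45: (101.2 − 0.046Q) − (26.75 + 0.04Q) = 14.45 → Q' = 697.6744.
ΔQ = 865.6977 − 697.6744 = 168.0233; the wedge equals the tax, 14.45.
Welfare loss = ½ × 168.0233 × 14.45 = 1213.97.

1213.97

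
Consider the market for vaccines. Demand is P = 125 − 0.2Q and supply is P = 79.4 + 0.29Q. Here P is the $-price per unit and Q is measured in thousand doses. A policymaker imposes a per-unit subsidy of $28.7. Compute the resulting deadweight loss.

Competitive equilibrium: 125 − 0.2Q = 79.4 + 0.29Q → Q* = 93.0612, P* = 106.3878.
The subsidy lowers effective supply by 28.7: P = 50.7 + 0.29Q.
New quantity: 125 − 0.2Q = 50.7 + 0.29Q → Q' = 151.6327.
Overproduction ΔQ = 151.6327 − 93.0612 = 58.5715; wedge = subsidy = 28.7.
Deadweight loss = ½ × 58.5715 × 28.7 = $840.50 thousand.

$840.50 thousand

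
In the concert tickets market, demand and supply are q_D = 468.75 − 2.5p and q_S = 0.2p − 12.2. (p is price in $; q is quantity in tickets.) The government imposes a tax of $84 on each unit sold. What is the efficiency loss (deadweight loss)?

$653.33

In inverse form: demand p = 187.5 − 0.4q, supply p = 61 + 5q.
Competitive equilibrium: 187.5 − 0.4q = 61 + 5q → q* = 23.4259, p* = 178.1296.
With the tax, the buyer price exceeds the seller price by 84: (187.5 − 0.4q) − (61 + 5q) = 84 → q' = 7.8704.
Δq = 23.4259 − 7.8704 = 15.5555; the wedge equals the tax, 84.
Welfare loss = ½ × 15.5555 × 84 = $653.33.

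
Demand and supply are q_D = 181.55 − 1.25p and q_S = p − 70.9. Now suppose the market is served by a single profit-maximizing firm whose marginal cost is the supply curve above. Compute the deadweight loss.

145.34

In inverse form: demand p = 145.24 − 0.8q, supply p = 70.9 + q.
Competitive equilibrium: 145.24 − 0.8q = 70.9 + q → q* = 41.3, p* = 112.2.
Marginal revenue: MR = 145.24 − 1.6q. Set MR = MC: 145.24 − 1.6q = 70.9 + q → q_m = 28.5923.
Price p_m = 145.24 − 0.8·28.5923 = 122.3662; MC(q_m) = 70.9 + 1·28.5923 = 99.4923.
Competitive q* = 41.3, so Δq = 12.7077; wedge = 122.3662 − 99.4923 = 22.8739.
DWL = ½ × 12.7077 × 22.8739 = 145.34.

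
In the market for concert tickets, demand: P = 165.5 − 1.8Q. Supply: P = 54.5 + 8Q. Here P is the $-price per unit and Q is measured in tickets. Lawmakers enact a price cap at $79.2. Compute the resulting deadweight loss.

$332.62

Competitive equilibrium: 165.5 − 1.8Q = 54.5 + 8Q → Q* = 11.3265, P* = 145.1122.
At the ceiling P = 79.2, quantity supplied = (79.2 − 54.5)/8 = 3.0875.
Willingness to pay at Q' = 3.0875: 165.5 − 1.8·3.0875 = 159.9425.
ΔQ = 11.3265 − 3.0875 = 8.239; wedge = 159.9425 − 79.2 = 80.7425.
DWL = ½ × 8.239 × 80.7425 = $332.62.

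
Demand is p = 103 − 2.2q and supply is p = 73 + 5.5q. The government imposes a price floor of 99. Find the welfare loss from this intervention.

Competitive equilibrium: 103 − 2.2q = 73 + 5.5q → q* = 3.8961, p* = 94.4286.
At the floor p = 99, quantity demanded = (103 − 99)/2.2 = 1.8182.
Sellers' marginal cost at q' = 1.8182: 73 + 5.5·1.8182 = 83.0001.
Δq = 3.8961 − 1.8182 = 2.0779; wedge = 99 − 83.0001 = 15.9999.
DWL = ½ × 2.0779 × 15.9999 = 16.62.

16.62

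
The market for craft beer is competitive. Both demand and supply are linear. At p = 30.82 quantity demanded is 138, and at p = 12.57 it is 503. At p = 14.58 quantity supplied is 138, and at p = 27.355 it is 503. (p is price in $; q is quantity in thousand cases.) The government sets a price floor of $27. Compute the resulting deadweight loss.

Demand slope = (12.57 − 30.82)/(503 − 138) = −0.05, so p = 37.72 − 0.05q.
Supply slope = (27.355 − 14.58)/(503 − 138) = 0.035, so p = 9.75 + 0.035q.
Competitive equilibrium: 37.72 − 0.05q = 9.75 + 0.035q → q* = 329.0588, p* = 21.2671.
At the floor p = 27, quantity demanded = (37.72 − 27)/0.05 = 214.4.
Sellers' marginal cost at q' = 214.4: 9.75 + 0.035·214.4 = 17.254.
Δq = 329.0588 − 214.4 = 114.6588; wedge = 27 − 17.254 = 9.746.
DWL = ½ × 114.6588 × 9.746 = $558.73 thousand.

$558.73 thousand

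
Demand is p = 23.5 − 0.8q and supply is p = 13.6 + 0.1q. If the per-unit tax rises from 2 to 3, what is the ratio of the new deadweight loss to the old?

2.25

Competitive equilibrium: 23.5 − 0.8q = 13.6 + 0.1q → q* = 11, p* = 14.7.
For a per-unit tax t: Δq = t/0.9, so DWL = ½·t·(t/0.9) = t²/1.8.
At t = 2: DWL = 2.222. At t = 3: DWL = 5.
Ratio = (3/2)² = 2.25.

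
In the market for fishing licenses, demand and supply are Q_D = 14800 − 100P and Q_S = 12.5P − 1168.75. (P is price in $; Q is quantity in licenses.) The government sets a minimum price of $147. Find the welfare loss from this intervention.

$11501.39

In inverse form: demand P = 148 − 0.01Q, supply P = 93.5 + 0.08Q.
Competitive equilibrium: 148 − 0.01Q = 93.5 + 0.08Q → Q* = 605.5556, P* = 141.9444.
At the floor P = 147, quantity demanded = (148 − 147)/0.01 = 100.
Sellers' marginal cost at Q' = 100: 93.5 + 0.08·100 = 101.5.
ΔQ = 605.5556 − 100 = 505.5556; wedge = 147 − 101.5 = 45.5.
DWL = ½ × 505.5556 × 45.5 = $11501.39.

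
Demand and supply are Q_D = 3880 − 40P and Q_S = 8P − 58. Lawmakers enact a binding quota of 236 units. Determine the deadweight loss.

In inverse form: demand P = 97 − 0.025Q, supply P = 7.25 + 0.125Q.
Competitive equilibrium: 97 − 0.025Q = 7.25 + 0.125Q → Q* = 598.3333, P* = 82.0417.
At Q = 236: demand price = 97 − 0.025·236 = 91.1; supply price = 7.25 + 0.125·236 = 36.75.
ΔQ = 598.3333 − 236 = 362.3333; wedge = 91.1 − 36.75 = 54.35.
Welfare loss = ½ × 362.3333 × 54.35 = 9846.41.

9846.41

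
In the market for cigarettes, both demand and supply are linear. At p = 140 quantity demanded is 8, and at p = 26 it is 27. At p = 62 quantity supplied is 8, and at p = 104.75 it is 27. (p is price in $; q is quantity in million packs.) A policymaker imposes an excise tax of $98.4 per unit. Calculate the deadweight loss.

$586.82 million

Demand slope = (26 − 140)/(27 − 8) = −6, so p = 188 − 6q.
Supply slope = (104.75 − 62)/(27 − 8) = 2.25, so p = 44 + 2.25q.
Competitive equilibrium: 188 − 6q = 44 + 2.25q → q* = 17.4545, p* = 83.2727.
With the tax, the buyer price exceeds the seller price by 98.4: (188 − 6q) − (44 + 2.25q) = 98.4 → q' = 5.5273.
Δq = 17.4545 − 5.5273 = 11.9272; the wedge equals the tax, 98.4.
DWL = ½ × 11.9272 × 98.4 = $586.82 million.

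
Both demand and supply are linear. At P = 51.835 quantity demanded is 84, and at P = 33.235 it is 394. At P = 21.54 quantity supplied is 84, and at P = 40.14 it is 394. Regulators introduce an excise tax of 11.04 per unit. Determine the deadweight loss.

507.84

Demand slope = (33.235 − 51.835)/(394 − 84) = −0.06, so P = 56.875 − 0.06Q.
Supply slope = (40.14 − 21.54)/(394 − 84) = 0.06, so P = 16.5 + 0.06Q.
Competitive equilibrium: 56.875 − 0.06Q = 16.5 + 0.06Q → Q* = 336.4583, P* = 36.6875.
With the tax, the buyer price exceeds the seller price by 11.04: (56.875 − 0.06Q) − (16.5 + 0.06Q) = 11.04 → Q' = 244.4583.
ΔQ = 336.4583 − 244.4583 = 92; the wedge equals the tax, 11.04.
Deadweight loss = ½ × 92 × 11.04 = 507.84.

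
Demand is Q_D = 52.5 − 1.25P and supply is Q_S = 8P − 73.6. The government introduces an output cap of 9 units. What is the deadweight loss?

323.80

In inverse form: demand P = 42 − 0.8Q, supply P = 9.2 + 0.125Q.
Competitive equilibrium: 42 − 0.8Q = 9.2 + 0.125Q → Q* = 35.4595, P* = 13.6324.
At Q = 9: demand price = 42 − 0.8·9 = 34.8; supply price = 9.2 + 0.125·9 = 10.325.
ΔQ = 35.4595 − 9 = 26.4595; wedge = 34.8 − 10.325 = 24.475.
Deadweight loss = ½ × 26.4595 × 24.475 = 323.80.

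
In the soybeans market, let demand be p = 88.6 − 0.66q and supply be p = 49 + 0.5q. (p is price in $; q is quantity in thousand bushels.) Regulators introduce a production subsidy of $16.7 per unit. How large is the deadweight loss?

Competitive equilibrium: 88.6 − 0.66q = 49 + 0.5q → q* = 34.1379, p* = 66.069.
The subsidy lowers effective supply by 16.7: p = 32.3 + 0.5q.
New quantity: 88.6 − 0.66q = 32.3 + 0.5q → q' = 48.5345.
Overproduction Δq = 48.5345 − 34.1379 = 14.3966; wedge = subsidy = 16.7.
DWL = ½ × 14.3966 × 16.7 = $120.21 thousand.

$120.21 thousand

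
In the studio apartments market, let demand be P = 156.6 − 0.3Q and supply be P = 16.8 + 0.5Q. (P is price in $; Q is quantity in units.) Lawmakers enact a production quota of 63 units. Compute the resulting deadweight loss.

$4995.225

Competitive equilibrium: 156.6 − 0.3Q = 16.8 + 0.5Q → Q* = 174.75, P* = 104.175.
At Q = 63: demand price = 156.6 − 0.3·63 = 137.7; supply price = 16.8 + 0.5·63 = 48.3.
ΔQ = 174.75 − 63 = 111.75; wedge = 137.7 − 48.3 = 89.4.
DWL = ½ × 111.75 × 89.4 = $4995.225.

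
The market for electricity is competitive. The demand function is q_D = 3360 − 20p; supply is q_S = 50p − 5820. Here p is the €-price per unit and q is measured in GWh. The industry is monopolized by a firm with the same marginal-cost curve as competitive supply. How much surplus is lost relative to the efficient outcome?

€3301.79

In inverse form: demand p = 168 − 0.05q, supply p = 116.4 + 0.02q.
Competitive equilibrium: 168 − 0.05q = 116.4 + 0.02q → q* = 737.1429, p* = 131.1429.
Marginal revenue: MR = 168 − 0.1q. Set MR = MC: 168 − 0.1q = 116.4 + 0.02q → q_m = 430.
Price p_m = 168 − 0.05·430 = 146.5; MC(q_m) = 116.4 + 0.02·430 = 125.
Competitive q* = 737.1429, so Δq = 307.1429; wedge = 146.5 − 125 = 21.5.
Deadweight loss = ½ × 307.1429 × 21.5 = €3301.79.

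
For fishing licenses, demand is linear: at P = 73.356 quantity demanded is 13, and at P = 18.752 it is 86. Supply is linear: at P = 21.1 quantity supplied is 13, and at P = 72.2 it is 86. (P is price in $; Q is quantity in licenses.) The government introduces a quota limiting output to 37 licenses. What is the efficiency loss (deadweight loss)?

Demand slope = (18.752 − 73.356)/(86 − 13) = −0.748, so P = 83.08 − 0.748Q.
Supply slope = (72.2 − 21.1)/(86 − 13) = 0.7, so P = 12 + 0.7Q.
Competitive equilibrium: 83.08 − 0.748Q = 12 + 0.7Q → Q* = 49.0884, P* = 46.3619.
At Q = 37: demand price = 83.08 − 0.748·37 = 55.404; supply price = 12 + 0.7·37 = 37.9.
ΔQ = 49.0884 − 37 = 12.0884; wedge = 55.404 − 37.9 = 17.504.
Deadweight loss = ½ × 12.0884 × 17.504 = $105.80.

$105.80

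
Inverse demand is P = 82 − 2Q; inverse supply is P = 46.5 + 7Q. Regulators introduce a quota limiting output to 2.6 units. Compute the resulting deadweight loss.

Competitive equilibrium: 82 − 2Q = 46.5 + 7Q → Q* = 3.9444, P* = 74.1111.
At Q = 2.6: demand price = 82 − 2·2.6 = 76.8; supply price = 46.5 + 7·2.6 = 64.7.
ΔQ = 3.9444 − 2.6 = 1.3444; wedge = 76.8 − 64.7 = 12.1.
Deadweight loss = ½ × 1.3444 × 12.1 = 8.13.

8.13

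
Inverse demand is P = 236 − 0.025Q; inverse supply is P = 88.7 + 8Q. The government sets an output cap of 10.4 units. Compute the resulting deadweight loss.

Competitive equilibrium: 236 − 0.025Q = 88.7 + 8Q → Q* = 18.3551, P* = 235.5411.
At Q = 10.4: demand price = 236 − 0.025·10.4 = 235.74; supply price = 88.7 + 8·10.4 = 171.9.
ΔQ = 18.3551 − 10.4 = 7.9551; wedge = 235.74 − 171.9 = 63.84.
The triangle = ½ × 7.9551 × 63.84 = 253.93.

253.93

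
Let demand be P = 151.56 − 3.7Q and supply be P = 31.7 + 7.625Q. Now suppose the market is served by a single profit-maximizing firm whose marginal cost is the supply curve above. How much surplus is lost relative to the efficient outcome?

38.46

Competitive equilibrium: 151.56 − 3.7Q = 31.7 + 7.625Q → Q* = 10.5837, P* = 112.4004.
Marginal revenue: MR = 151.56 − 7.4Q. Set MR = MC: 151.56 − 7.4Q = 31.7 + 7.625Q → Q_m = 7.9774.
Price P_m = 151.56 − 3.7·7.9774 = 122.0436; MC(Q_m) = 31.7 + 7.625·7.9774 = 92.5277.
Competitive Q* = 10.5837, so ΔQ = 2.6063; wedge = 122.0436 − 92.5277 = 29.5159.
DWL = ½ × 2.6063 × 29.5159 = 38.46.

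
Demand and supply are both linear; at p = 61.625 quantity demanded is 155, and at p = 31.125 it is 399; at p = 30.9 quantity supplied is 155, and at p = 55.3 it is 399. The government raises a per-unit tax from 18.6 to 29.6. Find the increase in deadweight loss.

Demand slope = (31.125 − 61.625)/(399 − 155) = −0.125, so p = 81 − 0.125q.
Supply slope = (55.3 − 30.9)/(399 − 155) = 0.1, so p = 15.4 + 0.1q.
Competitive equilibrium: 81 − 0.125q = 15.4 + 0.1q → q* = 291.5556, p* = 44.5556.
For a per-unit tax t: Δq = t/0.225, so DWL = ½·t·(t/0.225) = t²/0.45.
At t = 18.6: DWL = 768.8. At t = 29.6: DWL = 1947.022.
Increase = 1947.022 − 768.8 = 1178.22.

1178.22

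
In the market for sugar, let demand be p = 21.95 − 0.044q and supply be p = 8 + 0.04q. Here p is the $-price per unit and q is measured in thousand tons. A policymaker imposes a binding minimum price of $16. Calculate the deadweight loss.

Competitive equilibrium: 21.95 − 0.044q = 8 + 0.04q → q* = 166.0714, p* = 14.6429.
At the floor p = 16, quantity demanded = (21.95 − 16)/0.044 = 135.2273.
Sellers' marginal cost at q' = 135.2273: 8 + 0.04·135.2273 = 13.4091.
Δq = 166.0714 − 135.2273 = 30.8441; wedge = 16 − 13.4091 = 2.5909.
Deadweight loss = ½ × 30.8441 × 2.5909 = $39.96 thousand.

$39.96 thousand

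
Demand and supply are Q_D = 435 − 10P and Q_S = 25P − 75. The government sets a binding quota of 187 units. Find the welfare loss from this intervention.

In inverse form: demand P = 43.5 − 0.1Q, supply P = 3 + 0.04Q.
Competitive equilibrium: 43.5 − 0.1Q = 3 + 0.04Q → Q* = 289.2857, P* = 14.5714.
At Q = 187: demand price = 43.5 − 0.1·187 = 24.8; supply price = 3 + 0.04·187 = 10.48.
ΔQ = 289.2857 − 187 = 102.2857; wedge = 24.8 − 10.48 = 14.32.
DWL = ½ × 102.2857 × 14.32 = 732.37.

732.37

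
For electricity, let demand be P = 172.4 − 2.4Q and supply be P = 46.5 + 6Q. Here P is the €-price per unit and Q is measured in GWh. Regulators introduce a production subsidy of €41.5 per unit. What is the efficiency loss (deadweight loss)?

€102.51

Competitive equilibrium: 172.4 − 2.4Q = 46.5 + 6Q → Q* = 14.9881, P* = 136.42857.
The subsidy lowers effective supply by 41.5: P = 5 + 6Q.
New quantity: 172.4 − 2.4Q = 5 + 6Q → Q' = 19.92857.
Overproduction ΔQ = 19.92857 − 14.9881 = 4.94047; wedge = subsidy = 41.5.
The triangle = ½ × 4.94047 × 41.5 = €102.51.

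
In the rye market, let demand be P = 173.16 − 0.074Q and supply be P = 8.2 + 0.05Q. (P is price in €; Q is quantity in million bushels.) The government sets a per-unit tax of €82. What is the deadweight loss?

Competitive equilibrium: 173.16 − 0.074Q = 8.2 + 0.05Q → Q* = 1330.3226, P* = 74.7161.
With the tax, the buyer price exceeds the seller price by 82: (173.16 − 0.074Q) − (8.2 + 0.05Q) = 82 → Q' = 669.0323.
ΔQ = 1330.3226 − 669.0323 = 661.2903; the wedge equals the tax, 82.
The triangle = ½ × 661.2903 × 82 = €27112.90 million.

€27112.90 million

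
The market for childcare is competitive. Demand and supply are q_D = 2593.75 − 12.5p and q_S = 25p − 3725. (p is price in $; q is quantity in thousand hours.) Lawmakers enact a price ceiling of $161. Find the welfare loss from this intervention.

$2109.375 thousand

In inverse form: demand p = 207.5 − 0.08q, supply p = 149 + 0.04q.
Competitive equilibrium: 207.5 − 0.08q = 149 + 0.04q → q* = 487.5, p* = 168.5.
At the ceiling p = 161, quantity supplied = (161 − 149)/0.04 = 300.
Willingness to pay at q' = 300: 207.5 − 0.08·300 = 183.5.
Δq = 487.5 − 300 = 187.5; wedge = 183.5 − 161 = 22.5.
Welfare loss = ½ × 187.5 × 22.5 = $2109.375 thousand.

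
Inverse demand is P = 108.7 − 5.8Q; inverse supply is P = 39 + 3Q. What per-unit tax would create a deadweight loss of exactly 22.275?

19.8

Competitive equilibrium: 108.7 − 5.8Q = 39 + 3Q → Q* = 7.9205, P* = 62.7614.
A tax t gives ΔQ = t/8.8 and wedge t, so DWL = t²/17.6.
t²/17.6 = 22.275 → t² = 392.04 → t = 19.8.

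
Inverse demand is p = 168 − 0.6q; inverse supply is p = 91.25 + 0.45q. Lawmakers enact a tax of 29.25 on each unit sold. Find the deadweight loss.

407.41

Competitive equilibrium: 168 − 0.6q = 91.25 + 0.45q → q* = 73.0952, p* = 124.1429.
With the tax, the buyer price exceeds the seller price by 29.25: (168 − 0.6q) − (91.25 + 0.45q) = 29.25 → q' = 45.2381.
Δq = 73.0952 − 45.2381 = 27.8571; the wedge equals the tax, 29.25.
Deadweight loss = ½ × 27.8571 × 29.25 = 407.41.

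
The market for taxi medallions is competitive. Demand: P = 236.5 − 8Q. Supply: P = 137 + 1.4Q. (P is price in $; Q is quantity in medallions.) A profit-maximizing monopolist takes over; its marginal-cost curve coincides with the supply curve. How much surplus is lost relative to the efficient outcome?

Competitive equilibrium: 236.5 − 8Q = 137 + 1.4Q → Q* = 10.5851, P* = 151.8191.
Marginal revenue: MR = 236.5 − 16Q. Set MR = MC: 236.5 − 16Q = 137 + 1.4Q → Q_m = 5.7184.
Price P_m = 236.5 − 8·5.7184 = 190.7528; MC(Q_m) = 137 + 1.4·5.7184 = 145.0058.
Competitive Q* = 10.5851, so ΔQ = 4.8667; wedge = 190.7528 − 145.0058 = 45.747.
Welfare loss = ½ × 4.8667 × 45.747 = $111.32.

$111.32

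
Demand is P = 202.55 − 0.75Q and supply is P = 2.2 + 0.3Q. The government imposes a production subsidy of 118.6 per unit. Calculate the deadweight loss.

6698.08

Competitive equilibrium: 202.55 − 0.75Q = 2.2 + 0.3Q → Q* = 190.8095, P* = 59.4429.
The subsidy lowers effective supply by 118.6: P = 0.3Q − 116.4.
New quantity: 202.55 − 0.75Q = 0.3Q − 116.4 → Q' = 303.7619.
Overproduction ΔQ = 303.7619 − 190.8095 = 112.9524; wedge = subsidy = 118.6.
The triangle = ½ × 112.9524 × 118.6 = 6698.08.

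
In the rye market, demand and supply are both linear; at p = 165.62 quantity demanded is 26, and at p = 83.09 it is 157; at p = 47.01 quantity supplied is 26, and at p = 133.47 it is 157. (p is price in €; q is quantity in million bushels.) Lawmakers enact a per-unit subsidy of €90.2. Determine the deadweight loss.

€3153.50 million

Demand slope = (83.09 − 165.62)/(157 − 26) = −0.63, so p = 182 − 0.63q.
Supply slope = (133.47 − 47.01)/(157 − 26) = 0.66, so p = 29.85 + 0.66q.
Competitive equilibrium: 182 − 0.63q = 29.85 + 0.66q → q* = 117.9457, p* = 107.6942.
The subsidy lowers effective supply by 90.2: p = 0.66q − 60.35.
New quantity: 182 − 0.63q = 0.66q − 60.35 → q' = 187.8682.
Overproduction Δq = 187.8682 − 117.9457 = 69.9225; wedge = subsidy = 90.2.
The triangle = ½ × 69.9225 × 90.2 = €3153.50 million.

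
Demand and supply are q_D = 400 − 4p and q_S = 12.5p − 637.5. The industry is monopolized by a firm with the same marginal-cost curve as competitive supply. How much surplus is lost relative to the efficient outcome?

In inverse form: demand p = 100 − 0.25q, supply p = 51 + 0.08q.
Competitive equilibrium: 100 − 0.25q = 51 + 0.08q → q* = 148.4848, p* = 62.8788.
Marginal revenue: MR = 100 − 0.5q. Set MR = MC: 100 − 0.5q = 51 + 0.08q → q_m = 84.4828.
Price p_m = 100 − 0.25·84.4828 = 78.8793; MC(q_m) = 51 + 0.08·84.4828 = 57.7586.
Competitive q* = 148.4848, so Δq = 64.002; wedge = 78.8793 − 57.7586 = 21.1207.
DWL = ½ × 64.002 × 21.1207 = 675.88.

675.88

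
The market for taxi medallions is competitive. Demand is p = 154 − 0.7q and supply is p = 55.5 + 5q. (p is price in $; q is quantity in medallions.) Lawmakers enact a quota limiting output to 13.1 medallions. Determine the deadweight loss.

$49.81

Competitive equilibrium: 154 − 0.7q = 55.5 + 5q → q* = 17.2807, p* = 141.9035.
At q = 13.1: demand price = 154 − 0.7·13.1 = 144.83; supply price = 55.5 + 5·13.1 = 121.
Δq = 17.2807 − 13.1 = 4.1807; wedge = 144.83 − 121 = 23.83.
Deadweight loss = ½ × 4.1807 × 23.83 = $49.81.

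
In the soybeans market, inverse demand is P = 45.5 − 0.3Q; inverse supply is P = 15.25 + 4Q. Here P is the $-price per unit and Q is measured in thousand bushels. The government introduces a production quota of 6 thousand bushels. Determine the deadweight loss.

Competitive equilibrium: 45.5 − 0.3Q = 15.25 + 4Q → Q* = 7.0349, P* = 43.3895.
At Q = 6: demand price = 45.5 − 0.3·6 = 43.7; supply price = 15.25 + 4·6 = 39.25.
ΔQ = 7.0349 − 6 = 1.0349; wedge = 43.7 − 39.25 = 4.45.
Welfare loss = ½ × 1.0349 × 4.45 = $2.30 thousand.

$2.30 thousand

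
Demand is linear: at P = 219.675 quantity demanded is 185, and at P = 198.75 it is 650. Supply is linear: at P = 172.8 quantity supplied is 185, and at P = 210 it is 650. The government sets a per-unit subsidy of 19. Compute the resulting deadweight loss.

Demand slope = (198.75 − 219.675)/(650 − 185) = −0.045, so P = 228 − 0.045Q.
Supply slope = (210 − 172.8)/(650 − 185) = 0.08, so P = 158 + 0.08Q.
Competitive equilibrium: 228 − 0.045Q = 158 + 0.08Q → Q* = 560, P* = 202.8.
The subsidy lowers effective supply by 19: P = 139 + 0.08Q.
New quantity: 228 − 0.045Q = 139 + 0.08Q → Q' = 712.
Overproduction ΔQ = 712 − 560 = 152; wedge = subsidy = 19.
Deadweight loss = ½ × 152 × 19 = 1444.

1444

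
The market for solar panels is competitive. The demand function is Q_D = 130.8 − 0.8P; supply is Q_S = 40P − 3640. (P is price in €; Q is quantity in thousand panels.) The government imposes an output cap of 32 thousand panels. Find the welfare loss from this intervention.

€394.07 thousand

In inverse form: demand P = 163.5 − 1.25Q, supply P = 91 + 0.025Q.
Competitive equilibrium: 163.5 − 1.25Q = 91 + 0.025Q → Q* = 56.8627, P* = 92.4216.
At Q = 32: demand price = 163.5 − 1.25·32 = 123.5; supply price = 91 + 0.025·32 = 91.8.
ΔQ = 56.8627 − 32 = 24.8627; wedge = 123.5 − 91.8 = 31.7.
Deadweight loss = ½ × 24.8627 × 31.7 = €394.07 thousand.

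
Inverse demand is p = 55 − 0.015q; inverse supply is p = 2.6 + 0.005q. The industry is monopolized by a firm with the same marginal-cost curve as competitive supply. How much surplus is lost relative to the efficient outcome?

Competitive equilibrium: 55 − 0.015q = 2.6 + 0.005q → q* = 2620, p* = 15.7.
Marginal revenue: MR = 55 − 0.03q. Set MR = MC: 55 − 0.03q = 2.6 + 0.005q → q_m = 1497.142857.
Price p_m = 55 − 0.015·1497.142857 = 32.542857; MC(q_m) = 2.6 + 0.005·1497.142857 = 10.085714.
Competitive q* = 2620, so Δq = 1122.857143; wedge = 32.542857 − 10.085714 = 22.457143.
The triangle = ½ × 1122.857143 × 22.457143 = 12608.08.

12608.08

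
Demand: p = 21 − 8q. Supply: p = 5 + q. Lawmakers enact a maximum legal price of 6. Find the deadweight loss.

Competitive equilibrium: 21 − 8q = 5 + q → q* = 1.7778, p* = 6.7778.
At the ceiling p = 6, quantity supplied = (6 − 5)/1 = 1.
Willingness to pay at q' = 1: 21 − 8·1 = 13.
Δq = 1.7778 − 1 = 0.7778; wedge = 13 − 6 = 7.
Welfare loss = ½ × 0.7778 × 7 = 2.72.

2.72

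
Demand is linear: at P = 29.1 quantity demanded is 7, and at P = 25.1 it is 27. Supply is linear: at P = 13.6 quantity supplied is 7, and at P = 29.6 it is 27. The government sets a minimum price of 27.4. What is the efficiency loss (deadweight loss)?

24.50

Demand slope = (25.1 − 29.1)/(27 − 7) = −0.2, so P = 30.5 − 0.2Q.
Supply slope = (29.6 − 13.6)/(27 − 7) = 0.8, so P = 8 + 0.8Q.
Competitive equilibrium: 30.5 − 0.2Q = 8 + 0.8Q → Q* = 22.5, P* = 26.
At the floor P = 27.4, quantity demanded = (30.5 − 27.4)/0.2 = 15.5.
Sellers' marginal cost at Q' = 15.5: 8 + 0.8·15.5 = 20.4.
ΔQ = 22.5 − 15.5 = 7; wedge = 27.4 − 20.4 = 7.
DWL = ½ × 7 × 7 = 24.50.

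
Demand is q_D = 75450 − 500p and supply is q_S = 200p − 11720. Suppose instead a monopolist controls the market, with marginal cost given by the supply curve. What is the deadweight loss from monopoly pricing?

In inverse form: demand p = 150.9 − 0.002q, supply p = 58.6 + 0.005q.
Competitive equilibrium: 150.9 − 0.002q = 58.6 + 0.005q → q* = 13185.714286, p* = 124.528571.
Marginal revenue: MR = 150.9 − 0.004q. Set MR = MC: 150.9 − 0.004q = 58.6 + 0.005q → q_m = 10255.555556.
Price p_m = 150.9 − 0.002·10255.555556 = 130.388889; MC(q_m) = 58.6 + 0.005·10255.555556 = 109.877778.
Competitive q* = 13185.714286, so Δq = 2930.15873; wedge = 130.388889 − 109.877778 = 20.511111.
The triangle = ½ × 2930.15873 × 20.511111 = 30050.41.

30050.41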